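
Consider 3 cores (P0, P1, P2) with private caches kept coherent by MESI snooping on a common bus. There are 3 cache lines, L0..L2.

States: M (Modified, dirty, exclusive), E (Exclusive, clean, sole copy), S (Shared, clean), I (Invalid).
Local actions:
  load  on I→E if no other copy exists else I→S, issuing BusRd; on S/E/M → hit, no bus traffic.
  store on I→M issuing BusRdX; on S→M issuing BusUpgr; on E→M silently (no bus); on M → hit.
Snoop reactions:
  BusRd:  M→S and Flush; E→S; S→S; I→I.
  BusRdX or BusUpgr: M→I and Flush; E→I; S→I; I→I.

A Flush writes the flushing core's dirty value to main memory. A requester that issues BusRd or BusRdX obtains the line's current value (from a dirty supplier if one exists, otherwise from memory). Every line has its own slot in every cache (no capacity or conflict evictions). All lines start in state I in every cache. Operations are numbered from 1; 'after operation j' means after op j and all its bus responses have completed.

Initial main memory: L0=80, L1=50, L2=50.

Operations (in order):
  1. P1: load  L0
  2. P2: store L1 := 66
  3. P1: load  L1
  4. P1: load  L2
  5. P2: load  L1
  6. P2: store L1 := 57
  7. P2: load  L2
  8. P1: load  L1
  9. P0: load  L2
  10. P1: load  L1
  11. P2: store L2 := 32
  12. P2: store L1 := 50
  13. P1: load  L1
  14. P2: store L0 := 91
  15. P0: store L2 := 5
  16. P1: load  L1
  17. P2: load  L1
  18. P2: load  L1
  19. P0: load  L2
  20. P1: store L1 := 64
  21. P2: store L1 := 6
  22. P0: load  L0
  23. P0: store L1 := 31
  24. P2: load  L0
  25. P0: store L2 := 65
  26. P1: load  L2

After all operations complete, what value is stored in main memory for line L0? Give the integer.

[1] P1: load  L0 | P0:I, P1:E(80), P2:I | bus: BusRd
[2] P2: store L1 := 66 | P0:I, P1:I, P2:M(66) | bus: BusRdX
[3] P1: load  L1 | P0:I, P1:S(66), P2:S(66) | bus: BusRd,Flush
[4] P1: load  L2 | P0:I, P1:E(50), P2:I | bus: BusRd
[5] P2: load  L1 | P0:I, P1:S(66), P2:S(66) | bus: none
[6] P2: store L1 := 57 | P0:I, P1:I, P2:M(57) | bus: BusUpgr
[7] P2: load  L2 | P0:I, P1:S(50), P2:S(50) | bus: BusRd
[8] P1: load  L1 | P0:I, P1:S(57), P2:S(57) | bus: BusRd,Flush
[9] P0: load  L2 | P0:S(50), P1:S(50), P2:S(50) | bus: BusRd
[10] P1: load  L1 | P0:I, P1:S(57), P2:S(57) | bus: none
[11] P2: store L2 := 32 | P0:I, P1:I, P2:M(32) | bus: BusUpgr
[12] P2: store L1 := 50 | P0:I, P1:I, P2:M(50) | bus: BusUpgr
[13] P1: load  L1 | P0:I, P1:S(50), P2:S(50) | bus: BusRd,Flush
[14] P2: store L0 := 91 | P0:I, P1:I, P2:M(91) | bus: BusRdX
[15] P0: store L2 := 5 | P0:M(5), P1:I, P2:I | bus: BusRdX,Flush
[16] P1: load  L1 | P0:I, P1:S(50), P2:S(50) | bus: none
[17] P2: load  L1 | P0:I, P1:S(50), P2:S(50) | bus: none
[18] P2: load  L1 | P0:I, P1:S(50), P2:S(50) | bus: none
[19] P0: load  L2 | P0:M(5), P1:I, P2:I | bus: none
[20] P1: store L1 := 64 | P0:I, P1:M(64), P2:I | bus: BusUpgr
[21] P2: store L1 := 6 | P0:I, P1:I, P2:M(6) | bus: BusRdX,Flush
[22] P0: load  L0 | P0:S(91), P1:I, P2:S(91) | bus: BusRd,Flush
[23] P0: store L1 := 31 | P0:M(31), P1:I, P2:I | bus: BusRdX,Flush
[24] P2: load  L0 | P0:S(91), P1:I, P2:S(91) | bus: none
[25] P0: store L2 := 65 | P0:M(65), P1:I, P2:I | bus: none
[26] P1: load  L2 | P0:S(65), P1:S(65), P2:I | bus: BusRd,Flush

memory[L0] = 91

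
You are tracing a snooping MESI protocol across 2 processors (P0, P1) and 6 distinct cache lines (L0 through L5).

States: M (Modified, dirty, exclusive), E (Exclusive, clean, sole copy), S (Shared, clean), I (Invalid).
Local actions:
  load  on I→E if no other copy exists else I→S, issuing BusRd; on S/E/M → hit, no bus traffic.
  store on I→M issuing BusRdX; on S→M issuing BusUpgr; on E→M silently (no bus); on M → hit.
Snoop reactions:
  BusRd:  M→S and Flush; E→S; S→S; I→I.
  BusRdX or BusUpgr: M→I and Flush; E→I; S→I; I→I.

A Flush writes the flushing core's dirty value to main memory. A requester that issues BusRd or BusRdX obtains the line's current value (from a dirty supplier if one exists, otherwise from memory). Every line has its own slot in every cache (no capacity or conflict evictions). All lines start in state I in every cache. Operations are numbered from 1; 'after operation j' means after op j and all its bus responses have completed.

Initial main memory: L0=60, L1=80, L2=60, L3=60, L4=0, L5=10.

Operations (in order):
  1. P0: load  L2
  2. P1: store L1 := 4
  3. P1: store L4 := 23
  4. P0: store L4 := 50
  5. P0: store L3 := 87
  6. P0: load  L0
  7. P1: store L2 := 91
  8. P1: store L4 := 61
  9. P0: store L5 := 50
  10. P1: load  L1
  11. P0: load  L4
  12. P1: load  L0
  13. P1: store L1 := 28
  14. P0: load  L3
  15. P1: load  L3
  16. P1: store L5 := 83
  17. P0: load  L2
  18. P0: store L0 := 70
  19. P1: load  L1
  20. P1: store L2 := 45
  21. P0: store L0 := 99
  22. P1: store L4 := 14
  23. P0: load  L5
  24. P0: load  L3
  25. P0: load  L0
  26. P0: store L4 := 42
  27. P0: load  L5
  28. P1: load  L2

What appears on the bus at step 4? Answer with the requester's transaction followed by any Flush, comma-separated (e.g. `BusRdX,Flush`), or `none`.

step 1: P0: load  L2  ⟶  EI  (L2)  txn=BusRd  M[L2]=60
step 2: P1: store L1 := 4  ⟶  IM  (L1)  txn=BusRdX  M[L1]=80
step 3: P1: store L4 := 23  ⟶  IM  (L4)  txn=BusRdX  M[L4]=0
step 4: P0: store L4 := 50  ⟶  MI  (L4)  txn=BusRdX+Flush  M[L4]=23
step 5: P0: store L3 := 87  ⟶  MI  (L3)  txn=BusRdX  M[L3]=60
step 6: P0: load  L0  ⟶  EI  (L0)  txn=BusRd  M[L0]=60
step 7: P1: store L2 := 91  ⟶  IM  (L2)  txn=BusRdX  M[L2]=60
step 8: P1: store L4 := 61  ⟶  IM  (L4)  txn=BusRdX+Flush  M[L4]=50
step 9: P0: store L5 := 50  ⟶  MI  (L5)  txn=BusRdX  M[L5]=10
step 10: P1: load  L1  ⟶  IM  (L1)  txn=∅  M[L1]=80
step 11: P0: load  L4  ⟶  SS  (L4)  txn=BusRd+Flush  M[L4]=61
step 12: P1: load  L0  ⟶  SS  (L0)  txn=BusRd  M[L0]=60
step 13: P1: store L1 := 28  ⟶  IM  (L1)  txn=∅  M[L1]=80
step 14: P0: load  L3  ⟶  MI  (L3)  txn=∅  M[L3]=60
step 15: P1: load  L3  ⟶  SS  (L3)  txn=BusRd+Flush  M[L3]=87
step 16: P1: store L5 := 83  ⟶  IM  (L5)  txn=BusRdX+Flush  M[L5]=50
step 17: P0: load  L2  ⟶  SS  (L2)  txn=BusRd+Flush  M[L2]=91
step 18: P0: store L0 := 70  ⟶  MI  (L0)  txn=BusUpgr  M[L0]=60
step 19: P1: load  L1  ⟶  IM  (L1)  txn=∅  M[L1]=80
step 20: P1: store L2 := 45  ⟶  IM  (L2)  txn=BusUpgr  M[L2]=91
step 21: P0: store L0 := 99  ⟶  MI  (L0)  txn=∅  M[L0]=60
step 22: P1: store L4 := 14  ⟶  IM  (L4)  txn=BusUpgr  M[L4]=61
step 23: P0: load  L5  ⟶  SS  (L5)  txn=BusRd+Flush  M[L5]=83
step 24: P0: load  L3  ⟶  SS  (L3)  txn=∅  M[L3]=87
step 25: P0: load  L0  ⟶  MI  (L0)  txn=∅  M[L0]=60
step 26: P0: store L4 := 42  ⟶  MI  (L4)  txn=BusRdX+Flush  M[L4]=14
step 27: P0: load  L5  ⟶  SS  (L5)  txn=∅  M[L5]=83
step 28: P1: load  L2  ⟶  IM  (L2)  txn=∅  M[L2]=91

bus = BusRdX,Flush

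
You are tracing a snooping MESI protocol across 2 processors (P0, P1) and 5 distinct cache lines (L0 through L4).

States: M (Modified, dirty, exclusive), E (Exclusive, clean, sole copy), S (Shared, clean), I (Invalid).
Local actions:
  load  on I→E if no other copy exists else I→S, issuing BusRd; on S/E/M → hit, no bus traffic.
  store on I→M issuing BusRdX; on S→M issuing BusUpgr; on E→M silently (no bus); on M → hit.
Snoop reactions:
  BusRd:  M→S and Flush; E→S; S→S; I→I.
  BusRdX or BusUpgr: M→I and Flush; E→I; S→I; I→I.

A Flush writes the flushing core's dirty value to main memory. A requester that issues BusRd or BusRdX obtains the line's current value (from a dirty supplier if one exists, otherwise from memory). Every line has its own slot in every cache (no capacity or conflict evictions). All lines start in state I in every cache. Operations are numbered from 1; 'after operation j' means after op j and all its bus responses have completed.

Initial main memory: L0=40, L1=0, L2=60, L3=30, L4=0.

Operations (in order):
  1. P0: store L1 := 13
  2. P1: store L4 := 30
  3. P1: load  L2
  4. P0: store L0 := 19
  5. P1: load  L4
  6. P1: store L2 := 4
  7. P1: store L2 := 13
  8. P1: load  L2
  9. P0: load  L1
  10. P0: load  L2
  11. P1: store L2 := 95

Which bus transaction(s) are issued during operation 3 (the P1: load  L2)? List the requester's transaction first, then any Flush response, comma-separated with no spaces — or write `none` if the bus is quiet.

bus = BusRd

  op1 P0: store L1 := 13 → M/I on L1; bus BusRdX; mem=0
  op2 P1: store L4 := 30 → I/M on L4; bus BusRdX; mem=0
  op3 P1: load  L2 → I/E on L2; bus BusRd; mem=60
  op4 P0: store L0 := 19 → M/I on L0; bus BusRdX; mem=40
  op5 P1: load  L4 → I/M on L4; bus (none); mem=0
  op6 P1: store L2 := 4 → I/M on L2; bus (none); mem=60
  op7 P1: store L2 := 13 → I/M on L2; bus (none); mem=60
  op8 P1: load  L2 → I/M on L2; bus (none); mem=60
  op9 P0: load  L1 → M/I on L1; bus (none); mem=0
  op10 P0: load  L2 → S/S on L2; bus BusRd Flush; mem=13
  op11 P1: store L2 := 95 → I/M on L2; bus BusUpgr; mem=13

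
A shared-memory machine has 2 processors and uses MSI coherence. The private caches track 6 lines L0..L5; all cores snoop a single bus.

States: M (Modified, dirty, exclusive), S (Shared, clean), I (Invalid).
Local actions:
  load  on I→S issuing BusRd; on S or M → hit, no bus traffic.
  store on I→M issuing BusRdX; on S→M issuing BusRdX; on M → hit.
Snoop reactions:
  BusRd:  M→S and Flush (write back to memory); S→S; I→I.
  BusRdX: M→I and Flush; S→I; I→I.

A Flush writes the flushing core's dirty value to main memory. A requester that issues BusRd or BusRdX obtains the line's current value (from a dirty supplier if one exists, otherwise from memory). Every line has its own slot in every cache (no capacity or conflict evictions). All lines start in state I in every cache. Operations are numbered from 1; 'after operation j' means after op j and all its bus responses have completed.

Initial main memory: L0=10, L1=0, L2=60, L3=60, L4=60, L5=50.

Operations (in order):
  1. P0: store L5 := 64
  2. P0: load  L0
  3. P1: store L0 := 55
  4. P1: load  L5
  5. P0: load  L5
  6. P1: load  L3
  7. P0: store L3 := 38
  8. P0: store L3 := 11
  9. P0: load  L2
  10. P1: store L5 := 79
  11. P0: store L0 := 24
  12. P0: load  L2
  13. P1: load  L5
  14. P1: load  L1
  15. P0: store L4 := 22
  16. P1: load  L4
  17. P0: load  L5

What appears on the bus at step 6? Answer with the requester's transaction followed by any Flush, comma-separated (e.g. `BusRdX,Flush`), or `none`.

bus = BusRd

  op1 P0: store L5 := 64 → M/I on L5; bus BusRdX; mem=50
  op2 P0: load  L0 → S/I on L0; bus BusRd; mem=10
  op3 P1: store L0 := 55 → I/M on L0; bus BusRdX; mem=10
  op4 P1: load  L5 → S/S on L5; bus BusRd Flush; mem=64
  op5 P0: load  L5 → S/S on L5; bus (none); mem=64
  op6 P1: load  L3 → I/S on L3; bus BusRd; mem=60
  op7 P0: store L3 := 38 → M/I on L3; bus BusRdX; mem=60
  op8 P0: store L3 := 11 → M/I on L3; bus (none); mem=60
  op9 P0: load  L2 → S/I on L2; bus BusRd; mem=60
  op10 P1: store L5 := 79 → I/M on L5; bus BusRdX; mem=64
  op11 P0: store L0 := 24 → M/I on L0; bus BusRdX Flush; mem=55
  op12 P0: load  L2 → S/I on L2; bus (none); mem=60
  op13 P1: load  L5 → I/M on L5; bus (none); mem=64
  op14 P1: load  L1 → I/S on L1; bus BusRd; mem=0
  op15 P0: store L4 := 22 → M/I on L4; bus BusRdX; mem=60
  op16 P1: load  L4 → S/S on L4; bus BusRd Flush; mem=22
  op17 P0: load  L5 → S/S on L5; bus BusRd Flush; mem=79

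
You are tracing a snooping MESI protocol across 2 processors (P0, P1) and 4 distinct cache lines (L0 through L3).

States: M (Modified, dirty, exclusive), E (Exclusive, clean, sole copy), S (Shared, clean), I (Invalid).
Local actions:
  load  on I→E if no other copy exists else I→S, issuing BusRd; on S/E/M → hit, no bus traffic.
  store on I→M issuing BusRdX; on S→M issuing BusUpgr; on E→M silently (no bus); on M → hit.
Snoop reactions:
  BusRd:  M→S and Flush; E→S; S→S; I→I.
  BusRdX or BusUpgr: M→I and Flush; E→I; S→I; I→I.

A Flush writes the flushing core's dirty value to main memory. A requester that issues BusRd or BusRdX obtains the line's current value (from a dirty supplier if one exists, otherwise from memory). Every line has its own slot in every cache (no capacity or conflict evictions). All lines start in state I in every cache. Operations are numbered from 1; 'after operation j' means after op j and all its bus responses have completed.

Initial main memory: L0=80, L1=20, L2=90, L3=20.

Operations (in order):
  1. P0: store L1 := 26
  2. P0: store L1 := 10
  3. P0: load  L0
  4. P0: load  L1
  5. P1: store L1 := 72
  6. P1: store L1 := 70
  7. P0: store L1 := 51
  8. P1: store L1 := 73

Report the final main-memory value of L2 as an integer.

1. P0: store L1 := 26  bus=[BusRdX]  L1: P0=M P1=I  mem[L1]=20
2. P0: store L1 := 10  bus=[-]  L1: P0=M P1=I  mem[L1]=20
3. P0: load  L0  bus=[BusRd]  L0: P0=E P1=I  mem[L0]=80
4. P0: load  L1  bus=[-]  L1: P0=M P1=I  mem[L1]=20
5. P1: store L1 := 72  bus=[BusRdX,Flush]  L1: P0=I P1=M  mem[L1]=10
6. P1: store L1 := 70  bus=[-]  L1: P0=I P1=M  mem[L1]=10
7. P0: store L1 := 51  bus=[BusRdX,Flush]  L1: P0=M P1=I  mem[L1]=70
8. P1: store L1 := 73  bus=[BusRdX,Flush]  L1: P0=I P1=M  mem[L1]=51

memory[L2] = 90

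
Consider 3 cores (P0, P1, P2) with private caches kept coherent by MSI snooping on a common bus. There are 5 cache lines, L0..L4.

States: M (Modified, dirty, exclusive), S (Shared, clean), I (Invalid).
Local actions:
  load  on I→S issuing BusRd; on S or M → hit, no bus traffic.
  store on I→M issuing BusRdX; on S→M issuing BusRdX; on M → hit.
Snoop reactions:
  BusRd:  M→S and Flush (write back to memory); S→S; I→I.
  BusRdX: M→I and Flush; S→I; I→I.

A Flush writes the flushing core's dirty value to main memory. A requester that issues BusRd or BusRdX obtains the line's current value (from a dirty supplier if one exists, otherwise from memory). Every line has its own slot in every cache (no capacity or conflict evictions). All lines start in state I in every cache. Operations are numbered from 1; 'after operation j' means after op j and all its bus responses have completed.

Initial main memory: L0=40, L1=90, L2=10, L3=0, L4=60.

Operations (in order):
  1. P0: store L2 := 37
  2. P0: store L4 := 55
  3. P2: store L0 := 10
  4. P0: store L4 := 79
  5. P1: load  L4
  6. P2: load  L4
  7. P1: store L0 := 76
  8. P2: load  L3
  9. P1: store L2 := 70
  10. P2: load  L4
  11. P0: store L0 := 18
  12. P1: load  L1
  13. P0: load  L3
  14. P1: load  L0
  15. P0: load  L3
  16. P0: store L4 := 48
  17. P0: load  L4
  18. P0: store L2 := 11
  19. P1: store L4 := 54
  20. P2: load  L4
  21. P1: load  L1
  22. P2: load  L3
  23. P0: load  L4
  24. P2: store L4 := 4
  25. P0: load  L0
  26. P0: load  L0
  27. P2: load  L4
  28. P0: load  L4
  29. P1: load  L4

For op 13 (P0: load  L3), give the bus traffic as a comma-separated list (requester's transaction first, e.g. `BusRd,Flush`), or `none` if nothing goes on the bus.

bus = BusRd

step 1: P0: store L2 := 37  ⟶  MII  (L2)  txn=BusRdX  M[L2]=10
step 2: P0: store L4 := 55  ⟶  MII  (L4)  txn=BusRdX  M[L4]=60
step 3: P2: store L0 := 10  ⟶  IIM  (L0)  txn=BusRdX  M[L0]=40
step 4: P0: store L4 := 79  ⟶  MII  (L4)  txn=∅  M[L4]=60
step 5: P1: load  L4  ⟶  SSI  (L4)  txn=BusRd+Flush  M[L4]=79
step 6: P2: load  L4  ⟶  SSS  (L4)  txn=BusRd  M[L4]=79
step 7: P1: store L0 := 76  ⟶  IMI  (L0)  txn=BusRdX+Flush  M[L0]=10
step 8: P2: load  L3  ⟶  IIS  (L3)  txn=BusRd  M[L3]=0
step 9: P1: store L2 := 70  ⟶  IMI  (L2)  txn=BusRdX+Flush  M[L2]=37
step 10: P2: load  L4  ⟶  SSS  (L4)  txn=∅  M[L4]=79
step 11: P0: store L0 := 18  ⟶  MII  (L0)  txn=BusRdX+Flush  M[L0]=76
step 12: P1: load  L1  ⟶  ISI  (L1)  txn=BusRd  M[L1]=90
step 13: P0: load  L3  ⟶  SIS  (L3)  txn=BusRd  M[L3]=0
step 14: P1: load  L0  ⟶  SSI  (L0)  txn=BusRd+Flush  M[L0]=18
step 15: P0: load  L3  ⟶  SIS  (L3)  txn=∅  M[L3]=0
step 16: P0: store L4 := 48  ⟶  MII  (L4)  txn=BusRdX  M[L4]=79
step 17: P0: load  L4  ⟶  MII  (L4)  txn=∅  M[L4]=79
step 18: P0: store L2 := 11  ⟶  MII  (L2)  txn=BusRdX+Flush  M[L2]=70
step 19: P1: store L4 := 54  ⟶  IMI  (L4)  txn=BusRdX+Flush  M[L4]=48
step 20: P2: load  L4  ⟶  ISS  (L4)  txn=BusRd+Flush  M[L4]=54
step 21: P1: load  L1  ⟶  ISI  (L1)  txn=∅  M[L1]=90
step 22: P2: load  L3  ⟶  SIS  (L3)  txn=∅  M[L3]=0
step 23: P0: load  L4  ⟶  SSS  (L4)  txn=BusRd  M[L4]=54
step 24: P2: store L4 := 4  ⟶  IIM  (L4)  txn=BusRdX  M[L4]=54
step 25: P0: load  L0  ⟶  SSI  (L0)  txn=∅  M[L0]=18
step 26: P0: load  L0  ⟶  SSI  (L0)  txn=∅  M[L0]=18
step 27: P2: load  L4  ⟶  IIM  (L4)  txn=∅  M[L4]=54
step 28: P0: load  L4  ⟶  SIS  (L4)  txn=BusRd+Flush  M[L4]=4
step 29: P1: load  L4  ⟶  SSS  (L4)  txn=BusRd  M[L4]=4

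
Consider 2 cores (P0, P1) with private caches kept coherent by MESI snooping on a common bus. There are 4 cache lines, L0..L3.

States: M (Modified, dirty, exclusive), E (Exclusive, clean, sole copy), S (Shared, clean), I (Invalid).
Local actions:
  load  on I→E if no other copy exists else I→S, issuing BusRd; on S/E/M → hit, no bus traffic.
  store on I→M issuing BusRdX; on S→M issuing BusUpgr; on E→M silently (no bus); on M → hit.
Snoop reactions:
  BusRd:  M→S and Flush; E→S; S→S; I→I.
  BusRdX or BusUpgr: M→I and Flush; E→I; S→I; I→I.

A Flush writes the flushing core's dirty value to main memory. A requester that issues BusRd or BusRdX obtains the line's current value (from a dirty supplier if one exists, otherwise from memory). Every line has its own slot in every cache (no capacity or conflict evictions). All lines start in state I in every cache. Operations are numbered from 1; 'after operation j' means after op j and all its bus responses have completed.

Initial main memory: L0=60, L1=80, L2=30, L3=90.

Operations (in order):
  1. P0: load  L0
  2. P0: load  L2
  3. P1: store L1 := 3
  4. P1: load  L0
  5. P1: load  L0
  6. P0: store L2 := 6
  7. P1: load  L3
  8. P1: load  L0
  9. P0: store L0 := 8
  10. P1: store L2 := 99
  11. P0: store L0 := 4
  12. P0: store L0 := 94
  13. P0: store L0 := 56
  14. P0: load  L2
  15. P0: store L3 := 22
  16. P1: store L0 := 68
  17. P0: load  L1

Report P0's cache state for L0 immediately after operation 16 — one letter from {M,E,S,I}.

step 1: P0: load  L0  ⟶  EI  (L0)  txn=BusRd  M[L0]=60
step 2: P0: load  L2  ⟶  EI  (L2)  txn=BusRd  M[L2]=30
step 3: P1: store L1 := 3  ⟶  IM  (L1)  txn=BusRdX  M[L1]=80
step 4: P1: load  L0  ⟶  SS  (L0)  txn=BusRd  M[L0]=60
step 5: P1: load  L0  ⟶  SS  (L0)  txn=∅  M[L0]=60
step 6: P0: store L2 := 6  ⟶  MI  (L2)  txn=∅  M[L2]=30
step 7: P1: load  L3  ⟶  IE  (L3)  txn=BusRd  M[L3]=90
step 8: P1: load  L0  ⟶  SS  (L0)  txn=∅  M[L0]=60
step 9: P0: store L0 := 8  ⟶  MI  (L0)  txn=BusUpgr  M[L0]=60
step 10: P1: store L2 := 99  ⟶  IM  (L2)  txn=BusRdX+Flush  M[L2]=6
step 11: P0: store L0 := 4  ⟶  MI  (L0)  txn=∅  M[L0]=60
step 12: P0: store L0 := 94  ⟶  MI  (L0)  txn=∅  M[L0]=60
step 13: P0: store L0 := 56  ⟶  MI  (L0)  txn=∅  M[L0]=60
step 14: P0: load  L2  ⟶  SS  (L2)  txn=BusRd+Flush  M[L2]=99
step 15: P0: store L3 := 22  ⟶  MI  (L3)  txn=BusRdX  M[L3]=90
step 16: P1: store L0 := 68  ⟶  IM  (L0)  txn=BusRdX+Flush  M[L0]=56
step 17: P0: load  L1  ⟶  SS  (L1)  txn=BusRd+Flush  M[L1]=3

state = I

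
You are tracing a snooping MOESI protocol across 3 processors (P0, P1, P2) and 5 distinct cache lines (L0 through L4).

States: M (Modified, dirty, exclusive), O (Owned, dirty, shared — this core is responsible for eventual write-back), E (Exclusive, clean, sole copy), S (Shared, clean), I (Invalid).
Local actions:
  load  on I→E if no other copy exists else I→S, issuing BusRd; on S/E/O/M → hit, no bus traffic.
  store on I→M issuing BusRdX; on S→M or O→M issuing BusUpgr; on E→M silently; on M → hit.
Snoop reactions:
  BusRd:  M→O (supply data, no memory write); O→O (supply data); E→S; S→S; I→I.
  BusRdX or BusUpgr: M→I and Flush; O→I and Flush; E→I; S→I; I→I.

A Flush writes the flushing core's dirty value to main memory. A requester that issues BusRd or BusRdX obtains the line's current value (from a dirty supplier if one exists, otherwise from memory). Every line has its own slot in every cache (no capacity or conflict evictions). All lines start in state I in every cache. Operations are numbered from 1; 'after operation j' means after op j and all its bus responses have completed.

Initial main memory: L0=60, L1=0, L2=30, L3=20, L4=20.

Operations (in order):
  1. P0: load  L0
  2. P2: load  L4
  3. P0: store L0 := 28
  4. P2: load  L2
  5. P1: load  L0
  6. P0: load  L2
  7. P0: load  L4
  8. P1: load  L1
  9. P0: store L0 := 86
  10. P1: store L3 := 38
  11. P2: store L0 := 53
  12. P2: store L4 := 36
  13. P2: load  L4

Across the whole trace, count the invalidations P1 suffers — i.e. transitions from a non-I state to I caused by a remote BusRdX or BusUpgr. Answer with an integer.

  op1 P0: load  L0 → E/I/I on L0; bus BusRd; mem=60
  op2 P2: load  L4 → I/I/E on L4; bus BusRd; mem=20
  op3 P0: store L0 := 28 → M/I/I on L0; bus (none); mem=60
  op4 P2: load  L2 → I/I/E on L2; bus BusRd; mem=30
  op5 P1: load  L0 → O/S/I on L0; bus BusRd; mem=60
  op6 P0: load  L2 → S/I/S on L2; bus BusRd; mem=30
  op7 P0: load  L4 → S/I/S on L4; bus BusRd; mem=20
  op8 P1: load  L1 → I/E/I on L1; bus BusRd; mem=0
  op9 P0: store L0 := 86 → M/I/I on L0; bus BusUpgr; mem=60
  op10 P1: store L3 := 38 → I/M/I on L3; bus BusRdX; mem=20
  op11 P2: store L0 := 53 → I/I/M on L0; bus BusRdX Flush; mem=86
  op12 P2: store L4 := 36 → I/I/M on L4; bus BusUpgr; mem=20
  op13 P2: load  L4 → I/I/M on L4; bus (none); mem=20

invalidations = 1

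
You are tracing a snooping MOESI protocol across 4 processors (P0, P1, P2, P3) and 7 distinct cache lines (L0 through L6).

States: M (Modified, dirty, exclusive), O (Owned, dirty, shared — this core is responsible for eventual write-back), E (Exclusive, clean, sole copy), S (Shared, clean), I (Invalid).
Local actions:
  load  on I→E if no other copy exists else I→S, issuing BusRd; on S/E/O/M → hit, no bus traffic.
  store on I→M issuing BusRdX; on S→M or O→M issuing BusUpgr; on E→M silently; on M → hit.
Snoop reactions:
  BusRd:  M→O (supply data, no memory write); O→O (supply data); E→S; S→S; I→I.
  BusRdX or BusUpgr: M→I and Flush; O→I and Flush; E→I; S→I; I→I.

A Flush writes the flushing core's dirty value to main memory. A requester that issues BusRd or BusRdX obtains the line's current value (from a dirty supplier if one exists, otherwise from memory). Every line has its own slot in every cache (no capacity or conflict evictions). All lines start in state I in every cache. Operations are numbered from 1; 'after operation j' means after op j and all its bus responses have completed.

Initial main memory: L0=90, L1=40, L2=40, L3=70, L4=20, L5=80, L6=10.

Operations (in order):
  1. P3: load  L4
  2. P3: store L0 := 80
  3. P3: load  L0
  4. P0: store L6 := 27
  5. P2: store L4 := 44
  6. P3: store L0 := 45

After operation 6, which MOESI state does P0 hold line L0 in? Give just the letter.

  op1 P3: load  L4 → I/I/I/E on L4; bus BusRd; mem=20
  op2 P3: store L0 := 80 → I/I/I/M on L0; bus BusRdX; mem=90
  op3 P3: load  L0 → I/I/I/M on L0; bus (none); mem=90
  op4 P0: store L6 := 27 → M/I/I/I on L6; bus BusRdX; mem=10
  op5 P2: store L4 := 44 → I/I/M/I on L4; bus BusRdX; mem=20
  op6 P3: store L0 := 45 → I/I/I/M on L0; bus (none); mem=90

state = I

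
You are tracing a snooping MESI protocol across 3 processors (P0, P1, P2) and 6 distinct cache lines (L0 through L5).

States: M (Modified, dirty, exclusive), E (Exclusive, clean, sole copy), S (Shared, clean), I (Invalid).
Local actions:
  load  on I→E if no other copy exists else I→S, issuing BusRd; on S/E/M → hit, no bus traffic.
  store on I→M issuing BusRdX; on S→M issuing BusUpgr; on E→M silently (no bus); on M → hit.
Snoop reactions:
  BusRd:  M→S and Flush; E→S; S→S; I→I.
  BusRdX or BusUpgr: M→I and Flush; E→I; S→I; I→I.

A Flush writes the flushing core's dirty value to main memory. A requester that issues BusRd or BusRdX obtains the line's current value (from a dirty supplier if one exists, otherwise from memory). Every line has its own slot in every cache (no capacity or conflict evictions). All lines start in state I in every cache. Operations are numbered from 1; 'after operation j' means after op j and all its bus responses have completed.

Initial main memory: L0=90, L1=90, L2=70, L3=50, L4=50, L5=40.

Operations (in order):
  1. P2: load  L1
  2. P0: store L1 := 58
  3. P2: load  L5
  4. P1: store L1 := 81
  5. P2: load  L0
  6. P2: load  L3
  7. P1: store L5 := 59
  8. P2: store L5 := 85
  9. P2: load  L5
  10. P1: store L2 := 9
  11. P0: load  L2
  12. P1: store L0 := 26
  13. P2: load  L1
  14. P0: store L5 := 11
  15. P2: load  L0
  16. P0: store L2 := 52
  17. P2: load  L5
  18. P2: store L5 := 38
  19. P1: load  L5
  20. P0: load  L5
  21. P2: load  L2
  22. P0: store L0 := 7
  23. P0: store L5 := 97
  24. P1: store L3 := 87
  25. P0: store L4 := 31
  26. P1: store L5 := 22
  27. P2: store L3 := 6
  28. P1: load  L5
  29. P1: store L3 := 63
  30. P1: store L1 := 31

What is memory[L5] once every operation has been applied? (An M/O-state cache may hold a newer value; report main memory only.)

  op1 P2: load  L1 → I/I/E on L1; bus BusRd; mem=90
  op2 P0: store L1 := 58 → M/I/I on L1; bus BusRdX; mem=90
  op3 P2: load  L5 → I/I/E on L5; bus BusRd; mem=40
  op4 P1: store L1 := 81 → I/M/I on L1; bus BusRdX Flush; mem=58
  op5 P2: load  L0 → I/I/E on L0; bus BusRd; mem=90
  op6 P2: load  L3 → I/I/E on L3; bus BusRd; mem=50
  op7 P1: store L5 := 59 → I/M/I on L5; bus BusRdX; mem=40
  op8 P2: store L5 := 85 → I/I/M on L5; bus BusRdX Flush; mem=59
  op9 P2: load  L5 → I/I/M on L5; bus (none); mem=59
  op10 P1: store L2 := 9 → I/M/I on L2; bus BusRdX; mem=70
  op11 P0: load  L2 → S/S/I on L2; bus BusRd Flush; mem=9
  op12 P1: store L0 := 26 → I/M/I on L0; bus BusRdX; mem=90
  op13 P2: load  L1 → I/S/S on L1; bus BusRd Flush; mem=81
  op14 P0: store L5 := 11 → M/I/I on L5; bus BusRdX Flush; mem=85
  op15 P2: load  L0 → I/S/S on L0; bus BusRd Flush; mem=26
  op16 P0: store L2 := 52 → M/I/I on L2; bus BusUpgr; mem=9
  op17 P2: load  L5 → S/I/S on L5; bus BusRd Flush; mem=11
  op18 P2: store L5 := 38 → I/I/M on L5; bus BusUpgr; mem=11
  op19 P1: load  L5 → I/S/S on L5; bus BusRd Flush; mem=38
  op20 P0: load  L5 → S/S/S on L5; bus BusRd; mem=38
  op21 P2: load  L2 → S/I/S on L2; bus BusRd Flush; mem=52
  op22 P0: store L0 := 7 → M/I/I on L0; bus BusRdX; mem=26
  op23 P0: store L5 := 97 → M/I/I on L5; bus BusUpgr; mem=38
  op24 P1: store L3 := 87 → I/M/I on L3; bus BusRdX; mem=50
  op25 P0: store L4 := 31 → M/I/I on L4; bus BusRdX; mem=50
  op26 P1: store L5 := 22 → I/M/I on L5; bus BusRdX Flush; mem=97
  op27 P2: store L3 := 6 → I/I/M on L3; bus BusRdX Flush; mem=87
  op28 P1: load  L5 → I/M/I on L5; bus (none); mem=97
  op29 P1: store L3 := 63 → I/M/I on L3; bus BusRdX Flush; mem=6
  op30 P1: store L1 := 31 → I/M/I on L1; bus BusUpgr; mem=81

memory[L5] = 97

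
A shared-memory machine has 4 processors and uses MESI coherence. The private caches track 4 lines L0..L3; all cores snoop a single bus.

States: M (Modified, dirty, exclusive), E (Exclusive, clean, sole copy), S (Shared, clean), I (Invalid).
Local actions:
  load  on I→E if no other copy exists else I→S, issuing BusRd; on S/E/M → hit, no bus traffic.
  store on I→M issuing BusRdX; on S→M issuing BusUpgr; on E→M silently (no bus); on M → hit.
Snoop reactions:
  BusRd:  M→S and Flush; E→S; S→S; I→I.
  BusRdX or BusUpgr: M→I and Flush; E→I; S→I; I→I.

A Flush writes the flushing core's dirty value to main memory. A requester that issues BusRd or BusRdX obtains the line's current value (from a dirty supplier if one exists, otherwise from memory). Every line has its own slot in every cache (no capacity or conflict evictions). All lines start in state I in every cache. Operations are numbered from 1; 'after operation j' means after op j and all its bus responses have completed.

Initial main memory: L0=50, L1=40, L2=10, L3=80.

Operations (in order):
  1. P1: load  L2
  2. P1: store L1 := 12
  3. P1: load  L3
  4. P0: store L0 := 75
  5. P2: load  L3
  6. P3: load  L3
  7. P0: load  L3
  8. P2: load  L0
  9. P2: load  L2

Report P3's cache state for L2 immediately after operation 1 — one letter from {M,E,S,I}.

state = I

[1] P1: load  L2 | P0:I, P1:E(10), P2:I, P3:I | bus: BusRd
[2] P1: store L1 := 12 | P0:I, P1:M(12), P2:I, P3:I | bus: BusRdX
[3] P1: load  L3 | P0:I, P1:E(80), P2:I, P3:I | bus: BusRd
[4] P0: store L0 := 75 | P0:M(75), P1:I, P2:I, P3:I | bus: BusRdX
[5] P2: load  L3 | P0:I, P1:S(80), P2:S(80), P3:I | bus: BusRd
[6] P3: load  L3 | P0:I, P1:S(80), P2:S(80), P3:S(80) | bus: BusRd
[7] P0: load  L3 | P0:S(80), P1:S(80), P2:S(80), P3:S(80) | bus: BusRd
[8] P2: load  L0 | P0:S(75), P1:I, P2:S(75), P3:I | bus: BusRd,Flush
[9] P2: load  L2 | P0:I, P1:S(10), P2:S(10), P3:I | bus: BusRd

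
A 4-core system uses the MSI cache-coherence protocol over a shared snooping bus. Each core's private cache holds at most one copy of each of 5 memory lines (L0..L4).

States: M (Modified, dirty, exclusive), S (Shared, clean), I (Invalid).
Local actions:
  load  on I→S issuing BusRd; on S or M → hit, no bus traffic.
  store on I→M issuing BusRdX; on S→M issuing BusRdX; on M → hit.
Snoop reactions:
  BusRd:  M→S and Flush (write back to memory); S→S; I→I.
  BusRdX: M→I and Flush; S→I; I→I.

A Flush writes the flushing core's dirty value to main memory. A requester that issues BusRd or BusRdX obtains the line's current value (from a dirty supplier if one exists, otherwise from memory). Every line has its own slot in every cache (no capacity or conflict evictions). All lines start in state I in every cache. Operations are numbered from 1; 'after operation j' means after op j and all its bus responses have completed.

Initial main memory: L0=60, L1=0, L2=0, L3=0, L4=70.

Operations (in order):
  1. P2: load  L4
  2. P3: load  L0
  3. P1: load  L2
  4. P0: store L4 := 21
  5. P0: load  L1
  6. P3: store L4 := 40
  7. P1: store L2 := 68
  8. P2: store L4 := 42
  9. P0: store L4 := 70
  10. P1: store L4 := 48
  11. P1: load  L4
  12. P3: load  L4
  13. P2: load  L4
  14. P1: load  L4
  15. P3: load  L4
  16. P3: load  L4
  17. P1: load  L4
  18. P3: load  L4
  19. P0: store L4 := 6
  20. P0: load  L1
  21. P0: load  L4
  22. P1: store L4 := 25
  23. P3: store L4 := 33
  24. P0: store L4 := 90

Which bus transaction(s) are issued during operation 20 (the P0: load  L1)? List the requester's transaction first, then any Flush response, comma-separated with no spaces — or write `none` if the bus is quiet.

[1] P2: load  L4 | P0:I, P1:I, P2:S(70), P3:I | bus: BusRd
[2] P3: load  L0 | P0:I, P1:I, P2:I, P3:S(60) | bus: BusRd
[3] P1: load  L2 | P0:I, P1:S(0), P2:I, P3:I | bus: BusRd
[4] P0: store L4 := 21 | P0:M(21), P1:I, P2:I, P3:I | bus: BusRdX
[5] P0: load  L1 | P0:S(0), P1:I, P2:I, P3:I | bus: BusRd
[6] P3: store L4 := 40 | P0:I, P1:I, P2:I, P3:M(40) | bus: BusRdX,Flush
[7] P1: store L2 := 68 | P0:I, P1:M(68), P2:I, P3:I | bus: BusRdX
[8] P2: store L4 := 42 | P0:I, P1:I, P2:M(42), P3:I | bus: BusRdX,Flush
[9] P0: store L4 := 70 | P0:M(70), P1:I, P2:I, P3:I | bus: BusRdX,Flush
[10] P1: store L4 := 48 | P0:I, P1:M(48), P2:I, P3:I | bus: BusRdX,Flush
[11] P1: load  L4 | P0:I, P1:M(48), P2:I, P3:I | bus: none
[12] P3: load  L4 | P0:I, P1:S(48), P2:I, P3:S(48) | bus: BusRd,Flush
[13] P2: load  L4 | P0:I, P1:S(48), P2:S(48), P3:S(48) | bus: BusRd
[14] P1: load  L4 | P0:I, P1:S(48), P2:S(48), P3:S(48) | bus: none
[15] P3: load  L4 | P0:I, P1:S(48), P2:S(48), P3:S(48) | bus: none
[16] P3: load  L4 | P0:I, P1:S(48), P2:S(48), P3:S(48) | bus: none
[17] P1: load  L4 | P0:I, P1:S(48), P2:S(48), P3:S(48) | bus: none
[18] P3: load  L4 | P0:I, P1:S(48), P2:S(48), P3:S(48) | bus: none
[19] P0: store L4 := 6 | P0:M(6), P1:I, P2:I, P3:I | bus: BusRdX
[20] P0: load  L1 | P0:S(0), P1:I, P2:I, P3:I | bus: none
[21] P0: load  L4 | P0:M(6), P1:I, P2:I, P3:I | bus: none
[22] P1: store L4 := 25 | P0:I, P1:M(25), P2:I, P3:I | bus: BusRdX,Flush
[23] P3: store L4 := 33 | P0:I, P1:I, P2:I, P3:M(33) | bus: BusRdX,Flush
[24] P0: store L4 := 90 | P0:M(90), P1:I, P2:I, P3:I | bus: BusRdX,Flush

bus = none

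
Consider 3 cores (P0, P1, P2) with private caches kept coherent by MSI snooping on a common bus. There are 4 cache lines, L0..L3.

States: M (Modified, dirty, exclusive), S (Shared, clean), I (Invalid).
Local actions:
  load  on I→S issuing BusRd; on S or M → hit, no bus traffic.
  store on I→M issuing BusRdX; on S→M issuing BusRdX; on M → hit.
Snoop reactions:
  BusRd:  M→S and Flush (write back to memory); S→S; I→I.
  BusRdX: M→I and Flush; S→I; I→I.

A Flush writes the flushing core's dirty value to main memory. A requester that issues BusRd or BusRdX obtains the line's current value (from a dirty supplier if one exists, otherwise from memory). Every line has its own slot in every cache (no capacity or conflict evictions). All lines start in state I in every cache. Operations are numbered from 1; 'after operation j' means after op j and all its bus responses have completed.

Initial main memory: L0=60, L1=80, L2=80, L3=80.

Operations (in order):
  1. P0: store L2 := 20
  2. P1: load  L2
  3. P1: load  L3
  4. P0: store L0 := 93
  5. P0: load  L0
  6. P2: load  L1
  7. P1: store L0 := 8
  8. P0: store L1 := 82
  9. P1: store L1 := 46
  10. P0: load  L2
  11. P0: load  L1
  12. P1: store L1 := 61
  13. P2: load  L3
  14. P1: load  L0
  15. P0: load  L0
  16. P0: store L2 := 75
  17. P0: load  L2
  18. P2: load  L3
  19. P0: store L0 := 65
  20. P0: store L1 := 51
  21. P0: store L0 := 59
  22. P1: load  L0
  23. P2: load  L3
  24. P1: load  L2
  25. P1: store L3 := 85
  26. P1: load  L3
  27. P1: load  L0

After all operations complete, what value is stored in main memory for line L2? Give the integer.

memory[L2] = 75

  op1 P0: store L2 := 20 → M/I/I on L2; bus BusRdX; mem=80
  op2 P1: load  L2 → S/S/I on L2; bus BusRd Flush; mem=20
  op3 P1: load  L3 → I/S/I on L3; bus BusRd; mem=80
  op4 P0: store L0 := 93 → M/I/I on L0; bus BusRdX; mem=60
  op5 P0: load  L0 → M/I/I on L0; bus (none); mem=60
  op6 P2: load  L1 → I/I/S on L1; bus BusRd; mem=80
  op7 P1: store L0 := 8 → I/M/I on L0; bus BusRdX Flush; mem=93
  op8 P0: store L1 := 82 → M/I/I on L1; bus BusRdX; mem=80
  op9 P1: store L1 := 46 → I/M/I on L1; bus BusRdX Flush; mem=82
  op10 P0: load  L2 → S/S/I on L2; bus (none); mem=20
  op11 P0: load  L1 → S/S/I on L1; bus BusRd Flush; mem=46
  op12 P1: store L1 := 61 → I/M/I on L1; bus BusRdX; mem=46
  op13 P2: load  L3 → I/S/S on L3; bus BusRd; mem=80
  op14 P1: load  L0 → I/M/I on L0; bus (none); mem=93
  op15 P0: load  L0 → S/S/I on L0; bus BusRd Flush; mem=8
  op16 P0: store L2 := 75 → M/I/I on L2; bus BusRdX; mem=20
  op17 P0: load  L2 → M/I/I on L2; bus (none); mem=20
  op18 P2: load  L3 → I/S/S on L3; bus (none); mem=80
  op19 P0: store L0 := 65 → M/I/I on L0; bus BusRdX; mem=8
  op20 P0: store L1 := 51 → M/I/I on L1; bus BusRdX Flush; mem=61
  op21 P0: store L0 := 59 → M/I/I on L0; bus (none); mem=8
  op22 P1: load  L0 → S/S/I on L0; bus BusRd Flush; mem=59
  op23 P2: load  L3 → I/S/S on L3; bus (none); mem=80
  op24 P1: load  L2 → S/S/I on L2; bus BusRd Flush; mem=75
  op25 P1: store L3 := 85 → I/M/I on L3; bus BusRdX; mem=80
  op26 P1: load  L3 → I/M/I on L3; bus (none); mem=80
  op27 P1: load  L0 → S/S/I on L0; bus (none); mem=59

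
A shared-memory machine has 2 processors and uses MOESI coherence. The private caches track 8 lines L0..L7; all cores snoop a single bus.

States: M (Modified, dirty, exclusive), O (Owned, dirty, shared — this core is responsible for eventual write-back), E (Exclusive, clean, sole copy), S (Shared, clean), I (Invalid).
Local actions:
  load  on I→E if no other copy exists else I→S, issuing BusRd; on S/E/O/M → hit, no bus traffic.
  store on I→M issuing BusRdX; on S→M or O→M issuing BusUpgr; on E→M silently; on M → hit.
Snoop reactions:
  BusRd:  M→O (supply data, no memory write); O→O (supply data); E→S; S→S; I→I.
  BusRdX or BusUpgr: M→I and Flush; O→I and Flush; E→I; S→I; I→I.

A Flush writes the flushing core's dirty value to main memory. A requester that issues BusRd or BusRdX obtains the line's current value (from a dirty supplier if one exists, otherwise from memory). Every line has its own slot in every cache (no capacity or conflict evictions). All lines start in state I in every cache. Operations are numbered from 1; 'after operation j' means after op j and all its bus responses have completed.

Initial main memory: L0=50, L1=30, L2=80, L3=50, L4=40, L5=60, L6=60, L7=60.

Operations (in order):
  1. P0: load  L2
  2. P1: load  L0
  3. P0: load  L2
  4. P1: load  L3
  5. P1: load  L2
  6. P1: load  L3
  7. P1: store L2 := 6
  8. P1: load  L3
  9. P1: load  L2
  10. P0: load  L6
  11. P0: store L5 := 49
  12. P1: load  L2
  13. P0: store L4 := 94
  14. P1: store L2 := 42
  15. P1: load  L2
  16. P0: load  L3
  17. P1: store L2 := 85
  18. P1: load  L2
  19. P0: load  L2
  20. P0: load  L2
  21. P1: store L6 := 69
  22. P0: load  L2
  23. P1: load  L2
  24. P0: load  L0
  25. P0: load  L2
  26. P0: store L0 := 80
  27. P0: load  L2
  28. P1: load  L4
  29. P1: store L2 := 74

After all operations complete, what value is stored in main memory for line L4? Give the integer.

[1] P0: load  L2 | P0:E(80), P1:I | bus: BusRd
[2] P1: load  L0 | P0:I, P1:E(50) | bus: BusRd
[3] P0: load  L2 | P0:E(80), P1:I | bus: none
[4] P1: load  L3 | P0:I, P1:E(50) | bus: BusRd
[5] P1: load  L2 | P0:S(80), P1:S(80) | bus: BusRd
[6] P1: load  L3 | P0:I, P1:E(50) | bus: none
[7] P1: store L2 := 6 | P0:I, P1:M(6) | bus: BusUpgr
[8] P1: load  L3 | P0:I, P1:E(50) | bus: none
[9] P1: load  L2 | P0:I, P1:M(6) | bus: none
[10] P0: load  L6 | P0:E(60), P1:I | bus: BusRd
[11] P0: store L5 := 49 | P0:M(49), P1:I | bus: BusRdX
[12] P1: load  L2 | P0:I, P1:M(6) | bus: none
[13] P0: store L4 := 94 | P0:M(94), P1:I | bus: BusRdX
[14] P1: store L2 := 42 | P0:I, P1:M(42) | bus: none
[15] P1: load  L2 | P0:I, P1:M(42) | bus: none
[16] P0: load  L3 | P0:S(50), P1:S(50) | bus: BusRd
[17] P1: store L2 := 85 | P0:I, P1:M(85) | bus: none
[18] P1: load  L2 | P0:I, P1:M(85) | bus: none
[19] P0: load  L2 | P0:S(85), P1:O(85) | bus: BusRd
[20] P0: load  L2 | P0:S(85), P1:O(85) | bus: none
[21] P1: store L6 := 69 | P0:I, P1:M(69) | bus: BusRdX
[22] P0: load  L2 | P0:S(85), P1:O(85) | bus: none
[23] P1: load  L2 | P0:S(85), P1:O(85) | bus: none
[24] P0: load  L0 | P0:S(50), P1:S(50) | bus: BusRd
[25] P0: load  L2 | P0:S(85), P1:O(85) | bus: none
[26] P0: store L0 := 80 | P0:M(80), P1:I | bus: BusUpgr
[27] P0: load  L2 | P0:S(85), P1:O(85) | bus: none
[28] P1: load  L4 | P0:O(94), P1:S(94) | bus: BusRd
[29] P1: store L2 := 74 | P0:I, P1:M(74) | bus: BusUpgr

memory[L4] = 40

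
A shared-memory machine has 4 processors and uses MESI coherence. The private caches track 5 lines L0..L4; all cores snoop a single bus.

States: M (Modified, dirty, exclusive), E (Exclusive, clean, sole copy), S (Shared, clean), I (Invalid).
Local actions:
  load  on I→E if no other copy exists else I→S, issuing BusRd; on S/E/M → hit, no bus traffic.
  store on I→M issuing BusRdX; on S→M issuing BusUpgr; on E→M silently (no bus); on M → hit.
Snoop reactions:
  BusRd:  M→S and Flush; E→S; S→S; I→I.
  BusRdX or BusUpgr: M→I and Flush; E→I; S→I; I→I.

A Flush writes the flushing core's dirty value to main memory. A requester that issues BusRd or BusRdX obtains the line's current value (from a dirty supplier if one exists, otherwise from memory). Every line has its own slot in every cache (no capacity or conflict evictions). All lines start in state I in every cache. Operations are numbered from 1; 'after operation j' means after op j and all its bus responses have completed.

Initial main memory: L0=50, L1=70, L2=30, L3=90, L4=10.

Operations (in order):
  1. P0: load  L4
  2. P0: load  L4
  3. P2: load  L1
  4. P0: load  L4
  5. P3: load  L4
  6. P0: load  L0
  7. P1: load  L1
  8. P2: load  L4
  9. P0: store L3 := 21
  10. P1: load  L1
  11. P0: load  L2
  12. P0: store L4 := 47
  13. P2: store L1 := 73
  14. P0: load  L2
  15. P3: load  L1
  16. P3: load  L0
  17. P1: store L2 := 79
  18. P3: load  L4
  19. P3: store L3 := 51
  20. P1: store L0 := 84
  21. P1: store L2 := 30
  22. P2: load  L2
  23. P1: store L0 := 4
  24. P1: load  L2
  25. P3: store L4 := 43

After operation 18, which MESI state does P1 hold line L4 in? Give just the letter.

state = I

[1] P0: load  L4 | P0:E(10), P1:I, P2:I, P3:I | bus: BusRd
[2] P0: load  L4 | P0:E(10), P1:I, P2:I, P3:I | bus: none
[3] P2: load  L1 | P0:I, P1:I, P2:E(70), P3:I | bus: BusRd
[4] P0: load  L4 | P0:E(10), P1:I, P2:I, P3:I | bus: none
[5] P3: load  L4 | P0:S(10), P1:I, P2:I, P3:S(10) | bus: BusRd
[6] P0: load  L0 | P0:E(50), P1:I, P2:I, P3:I | bus: BusRd
[7] P1: load  L1 | P0:I, P1:S(70), P2:S(70), P3:I | bus: BusRd
[8] P2: load  L4 | P0:S(10), P1:I, P2:S(10), P3:S(10) | bus: BusRd
[9] P0: store L3 := 21 | P0:M(21), P1:I, P2:I, P3:I | bus: BusRdX
[10] P1: load  L1 | P0:I, P1:S(70), P2:S(70), P3:I | bus: none
[11] P0: load  L2 | P0:E(30), P1:I, P2:I, P3:I | bus: BusRd
[12] P0: store L4 := 47 | P0:M(47), P1:I, P2:I, P3:I | bus: BusUpgr
[13] P2: store L1 := 73 | P0:I, P1:I, P2:M(73), P3:I | bus: BusUpgr
[14] P0: load  L2 | P0:E(30), P1:I, P2:I, P3:I | bus: none
[15] P3: load  L1 | P0:I, P1:I, P2:S(73), P3:S(73) | bus: BusRd,Flush
[16] P3: load  L0 | P0:S(50), P1:I, P2:I, P3:S(50) | bus: BusRd
[17] P1: store L2 := 79 | P0:I, P1:M(79), P2:I, P3:I | bus: BusRdX
[18] P3: load  L4 | P0:S(47), P1:I, P2:I, P3:S(47) | bus: BusRd,Flush
[19] P3: store L3 := 51 | P0:I, P1:I, P2:I, P3:M(51) | bus: BusRdX,Flush
[20] P1: store L0 := 84 | P0:I, P1:M(84), P2:I, P3:I | bus: BusRdX
[21] P1: store L2 := 30 | P0:I, P1:M(30), P2:I, P3:I | bus: none
[22] P2: load  L2 | P0:I, P1:S(30), P2:S(30), P3:I | bus: BusRd,Flush
[23] P1: store L0 := 4 | P0:I, P1:M(4), P2:I, P3:I | bus: none
[24] P1: load  L2 | P0:I, P1:S(30), P2:S(30), P3:I | bus: none
[25] P3: store L4 := 43 | P0:I, P1:I, P2:I, P3:M(43) | bus: BusUpgr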